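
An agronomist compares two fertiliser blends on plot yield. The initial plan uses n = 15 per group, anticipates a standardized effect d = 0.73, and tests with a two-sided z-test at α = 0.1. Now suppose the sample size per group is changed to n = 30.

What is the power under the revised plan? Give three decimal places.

With n = 30 per group: δ = d·√(n/2) = 0.73 × √(30/2) = 2.8273. Critical value z_{0.05} = 1.645.
Revised power = Φ(δ − 1.645) + Φ(−δ − 1.645) = Φ(1.182) + Φ(-4.472) = 0.8815 + 0.0000 = 0.8815.

Power ≈ 0.881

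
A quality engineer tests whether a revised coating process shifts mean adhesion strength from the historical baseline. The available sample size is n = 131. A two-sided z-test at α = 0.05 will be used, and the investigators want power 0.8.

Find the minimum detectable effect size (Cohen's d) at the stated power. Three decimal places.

Need Φ(δ − 1.960) = 0.8, so δ = 1.960 + 0.842 = 2.802.
(Lower-tail contribution to power is negligible for δ > 0.)
δ = d·√n ⇒ d = δ/√n = 2.802/√131 = 0.2448.

d ≈ 0.245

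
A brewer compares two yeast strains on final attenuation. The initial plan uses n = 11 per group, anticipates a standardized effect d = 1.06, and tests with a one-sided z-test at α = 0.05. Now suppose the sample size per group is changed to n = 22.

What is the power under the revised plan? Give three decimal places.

Power ≈ 0.969

With n = 22 per group: δ = d·√(n/2) = 1.06 × √(22/2) = 3.5156. Critical value z_{0.05} = 1.645.
Revised power = Φ(δ − 1.645) = Φ(1.871) = 0.9693.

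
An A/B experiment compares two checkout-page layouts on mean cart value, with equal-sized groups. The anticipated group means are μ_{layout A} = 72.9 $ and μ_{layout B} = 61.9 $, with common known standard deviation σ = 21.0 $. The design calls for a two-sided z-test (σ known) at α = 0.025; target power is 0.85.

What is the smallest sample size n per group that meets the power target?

Standardized effect: d = |μ_{layout A} − μ_{layout B}| / σ = |72.9 − 61.9| / 21.0 = 0.5238
For power 0.85 need Φ(δ − z_{0.0125}) = 0.85, so δ = z_{0.0125} + z_{0.15} = 2.241 + 1.036 = 3.278.
(Ignoring the negligible lower-tail rejection probability gives the usual closed-form inversion.)
δ = d·√(n/2) ⇒ n = 2(δ/d)² = 2 × (3.278 / 0.5238)² = 78.32.
Round up to the next whole unit.

n = 79 per group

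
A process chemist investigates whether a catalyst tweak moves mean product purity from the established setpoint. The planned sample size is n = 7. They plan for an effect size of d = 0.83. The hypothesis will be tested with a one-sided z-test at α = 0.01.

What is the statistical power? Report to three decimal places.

Noncentrality parameter: δ = d·√n = 0.83 × √7 = 2.1960
One-sided α = 0.01 → critical value z_{0.01} = 2.326.
Power = P(Z > 2.326 − δ) = Φ(-0.130) = 0.4481.

Power ≈ 0.448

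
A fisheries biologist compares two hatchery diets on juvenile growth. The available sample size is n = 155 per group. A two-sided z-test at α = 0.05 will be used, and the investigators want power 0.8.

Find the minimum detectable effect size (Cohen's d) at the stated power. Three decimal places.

Required noncentrality: δ = z_{0.025} + z_{0.20} = 1.960 + 0.842 = 2.802.
(Lower-tail contribution to power is negligible for δ > 0.)
δ = d·√(n/2) ⇒ d = δ/√(n/2) = 2.802/√(155/2) = 0.3182.

d ≈ 0.318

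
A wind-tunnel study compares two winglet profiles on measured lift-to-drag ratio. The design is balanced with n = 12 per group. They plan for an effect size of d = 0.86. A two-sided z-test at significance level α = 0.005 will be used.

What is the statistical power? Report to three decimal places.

Power ≈ 0.242

Noncentrality parameter: δ = d·√(n/2) = 0.86 × √(12/2) = 2.1066
Critical value for a two-sided test at α = 0.005: z_{α/2} = 2.807.
Power = Φ(δ − 2.807) + Φ(−δ − 2.807) = Φ(-0.700) + Φ(-4.914) = 0.2418 + 0.0000 = 0.2418.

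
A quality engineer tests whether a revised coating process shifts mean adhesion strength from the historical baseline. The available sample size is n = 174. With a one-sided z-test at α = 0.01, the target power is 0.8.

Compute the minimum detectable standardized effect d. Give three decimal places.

Need Φ(δ − 2.326) = 0.8, so δ = 2.326 + 0.842 = 3.168.
δ = d·√n ⇒ d = δ/√n = 3.168/√174 = 0.2402.

d ≈ 0.240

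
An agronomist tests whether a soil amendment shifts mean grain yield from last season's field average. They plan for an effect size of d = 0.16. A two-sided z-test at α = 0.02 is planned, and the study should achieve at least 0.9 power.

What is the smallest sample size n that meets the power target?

Set Φ(δ − 2.326) = 0.9; then δ − 2.326 = Φ⁻¹(0.9) = 1.282, giving δ = 3.608.
(For δ > 0 the lower-tail rejection region contributes negligibly to power, so the one-term inversion is standard.)
δ = d·√n ⇒ n = (δ/d)² = (3.608 / 0.16)² = 508.47.
Round up to the next whole unit.

n = 509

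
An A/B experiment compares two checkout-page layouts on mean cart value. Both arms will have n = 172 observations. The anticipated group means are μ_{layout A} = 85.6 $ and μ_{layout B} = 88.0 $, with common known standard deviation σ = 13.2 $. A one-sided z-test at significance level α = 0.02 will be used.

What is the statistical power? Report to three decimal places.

Power ≈ 0.357

Standardized effect: d = |μ_{layout A} − μ_{layout B}| / σ = |85.6 − 88.0| / 13.2 = 0.1818
Noncentrality parameter: δ = d·√(n/2) = 0.1818 × √(172/2) = 1.6861
Critical value for a one-sided test at α = 0.02: z_α = 2.054.
Power = Φ(δ − 2.054) = Φ(-0.368) = 0.3566.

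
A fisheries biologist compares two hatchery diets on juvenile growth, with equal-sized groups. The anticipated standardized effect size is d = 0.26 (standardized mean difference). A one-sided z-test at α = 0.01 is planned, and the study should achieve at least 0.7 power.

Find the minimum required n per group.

n = 241 per group

For power 0.7 need Φ(δ − z_{0.01}) = 0.7, so δ = z_{0.01} + z_{0.30} = 2.326 + 0.524 = 2.851.
δ = d·√(n/2) ⇒ n = 2(δ/d)² = 2 × (2.851 / 0.26)² = 240.44.
Rounding up, n = 241 per group.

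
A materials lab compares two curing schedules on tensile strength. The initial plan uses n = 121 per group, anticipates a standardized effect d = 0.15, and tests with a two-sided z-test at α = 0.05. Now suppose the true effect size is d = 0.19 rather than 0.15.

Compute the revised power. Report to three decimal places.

With d = 0.19: δ = d·√(n/2) = 0.19 × √(121/2) = 1.4779. Critical value z_{0.025} = 1.960.
Revised power = Φ(δ − 1.960) + Φ(−δ − 1.960) = Φ(-0.482) + Φ(-3.438) = 0.3149 + 0.0003 = 0.3152.

Power ≈ 0.315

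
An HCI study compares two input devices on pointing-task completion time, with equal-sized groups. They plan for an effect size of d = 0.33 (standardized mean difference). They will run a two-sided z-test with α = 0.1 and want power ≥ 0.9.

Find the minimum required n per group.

For power 0.9 need Φ(δ − z_{0.05}) = 0.9, so δ = z_{0.05} + z_{0.10} = 1.645 + 1.282 = 2.926.
(The Φ(−δ − z_{α/2}) term is vanishingly small for δ > 0 and is dropped in the standard sample-size formula.)
δ = d·√(n/2) ⇒ n = 2(δ/d)² = 2 × (2.926 / 0.33)² = 157.28.
Rounding up, n = 158 per group.

n = 158 per group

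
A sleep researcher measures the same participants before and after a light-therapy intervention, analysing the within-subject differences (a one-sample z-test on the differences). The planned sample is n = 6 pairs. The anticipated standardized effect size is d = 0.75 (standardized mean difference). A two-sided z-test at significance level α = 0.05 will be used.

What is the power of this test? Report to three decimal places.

Noncentrality parameter: δ = d·√n = 0.75 × √6 = 1.8371
Two-sided α = 0.05 → critical value z_{0.025} = 1.960.
Power = Φ(δ − 1.960) + Φ(−δ − 1.960) = Φ(-0.123) + Φ(-3.797) = 0.4511 + 0.0001 = 0.4512.

Power ≈ 0.451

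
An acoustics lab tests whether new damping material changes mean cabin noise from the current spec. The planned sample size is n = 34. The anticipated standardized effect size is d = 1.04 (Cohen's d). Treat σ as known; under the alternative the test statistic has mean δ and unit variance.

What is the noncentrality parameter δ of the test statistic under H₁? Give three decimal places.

δ ≈ 6.064

The noncentrality parameter scales effect size by the design's sample-size factor: δ = d·√n = 1.04 × √34 = 6.0642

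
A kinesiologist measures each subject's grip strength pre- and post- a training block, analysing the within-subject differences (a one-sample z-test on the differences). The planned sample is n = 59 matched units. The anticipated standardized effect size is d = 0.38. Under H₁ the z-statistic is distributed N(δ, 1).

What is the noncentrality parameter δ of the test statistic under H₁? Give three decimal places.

δ ≈ 2.919

The noncentrality parameter scales effect size by the design's sample-size factor: δ = d·√n = 0.38 × √59 = 2.9188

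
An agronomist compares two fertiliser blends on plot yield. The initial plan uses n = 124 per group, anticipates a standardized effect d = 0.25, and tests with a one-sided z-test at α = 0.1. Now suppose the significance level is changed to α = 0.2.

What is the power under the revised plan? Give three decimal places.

Power ≈ 0.870

δ = d·√(n/2) = 0.25 × √(124/2) = 1.9685 (unchanged). New critical value: z_{0.2} = 0.842.
Revised power = Φ(δ − 0.842) = Φ(1.127) = 0.8701.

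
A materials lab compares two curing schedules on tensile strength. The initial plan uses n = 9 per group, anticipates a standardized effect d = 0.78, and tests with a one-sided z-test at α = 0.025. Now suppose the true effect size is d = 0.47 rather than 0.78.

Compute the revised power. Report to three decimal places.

Power ≈ 0.168

With d = 0.47: δ = d·√(n/2) = 0.47 × √(9/2) = 0.9970. Critical value z_{0.025} = 1.960.
Revised power = Φ(δ − 1.960) = Φ(-0.963) = 0.1678.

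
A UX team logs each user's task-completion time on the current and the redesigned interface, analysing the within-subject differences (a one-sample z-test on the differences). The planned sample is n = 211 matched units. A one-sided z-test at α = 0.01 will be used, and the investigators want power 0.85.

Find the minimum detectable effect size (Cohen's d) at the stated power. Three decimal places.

d ≈ 0.232

Need Φ(δ − 2.326) = 0.85, so δ = 2.326 + 1.036 = 3.363.
δ = d·√n ⇒ d = δ/√n = 3.363/√211 = 0.2315.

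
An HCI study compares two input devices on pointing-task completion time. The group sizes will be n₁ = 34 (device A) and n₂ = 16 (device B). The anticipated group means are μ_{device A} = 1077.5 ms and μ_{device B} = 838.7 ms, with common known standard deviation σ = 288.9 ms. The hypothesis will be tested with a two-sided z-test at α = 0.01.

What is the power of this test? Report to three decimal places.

Standardized effect: d = |μ_{device A} − μ_{device B}| / σ = |1077.5 − 838.7| / 288.9 = 0.8266
Noncentrality parameter: δ = d / √(1/n₁ + 1/n₂) = 0.8266 / √(1/34 + 1/16) = 2.7265
Two-sided α = 0.01 → critical value z_{0.005} = 2.576.
Power = Φ(δ − 2.576) + Φ(−δ − 2.576) = Φ(0.151) + Φ(-5.302) = 0.5599 + 0.0000 = 0.5599.

Power ≈ 0.560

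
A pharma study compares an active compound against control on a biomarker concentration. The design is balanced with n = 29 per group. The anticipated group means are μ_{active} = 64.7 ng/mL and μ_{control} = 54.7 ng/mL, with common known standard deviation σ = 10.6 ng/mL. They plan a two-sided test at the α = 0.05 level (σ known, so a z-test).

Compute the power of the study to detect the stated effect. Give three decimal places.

Power ≈ 0.949

Standardized effect: d = |μ_{active} − μ_{control}| / σ = |64.7 − 54.7| / 10.6 = 0.9434
Noncentrality parameter: δ = d·√(n/2) = 0.9434 × √(29/2) = 3.5923
Critical value for a two-sided test at α = 0.05: z_{α/2} = 1.960.
Power = Φ(δ − 1.960) + Φ(−δ − 1.960) = Φ(1.632) + Φ(-5.552) = 0.9487 + 0.0000 = 0.9487.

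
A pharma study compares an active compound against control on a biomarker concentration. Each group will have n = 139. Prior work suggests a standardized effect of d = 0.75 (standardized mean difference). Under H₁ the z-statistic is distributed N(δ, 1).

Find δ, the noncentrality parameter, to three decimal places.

δ ≈ 6.252

δ = d·√(n/2) = 0.75 × √(139/2) = 6.2525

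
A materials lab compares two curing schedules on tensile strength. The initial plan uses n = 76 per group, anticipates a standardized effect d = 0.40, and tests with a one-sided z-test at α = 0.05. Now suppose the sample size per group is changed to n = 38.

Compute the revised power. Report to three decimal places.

Power ≈ 0.539

With n = 38 per group: δ = d·√(n/2) = 0.40 × √(38/2) = 1.7436. Critical value z_{0.05} = 1.645.
Revised power = Φ(δ − 1.645) = Φ(0.099) = 0.5393.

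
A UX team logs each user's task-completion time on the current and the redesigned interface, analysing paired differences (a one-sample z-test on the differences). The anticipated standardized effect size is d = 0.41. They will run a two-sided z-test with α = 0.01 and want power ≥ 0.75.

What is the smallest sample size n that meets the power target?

n = 63

For power 0.75 need Φ(δ − z_{0.005}) = 0.75, so δ = z_{0.005} + z_{0.25} = 2.576 + 0.674 = 3.250.
(For δ > 0 the lower-tail rejection region contributes negligibly to power, so the one-term inversion is standard.)
δ = d·√n ⇒ n = (δ/d)² = (3.250 / 0.41)² = 62.85.
Round up to the next whole unit.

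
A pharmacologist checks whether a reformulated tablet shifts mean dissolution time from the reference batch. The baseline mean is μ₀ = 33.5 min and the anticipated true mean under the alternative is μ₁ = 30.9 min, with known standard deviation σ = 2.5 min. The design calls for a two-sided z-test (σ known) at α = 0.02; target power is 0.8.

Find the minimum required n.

n = 10

Standardized effect: d = |μ₁ − μ₀| / σ = |30.9 − 33.5| / 2.5 = 1.0400
For power 0.8 need Φ(δ − z_{0.01}) = 0.8, so δ = z_{0.01} + z_{0.20} = 2.326 + 0.842 = 3.168.
(Ignoring the negligible lower-tail rejection probability gives the usual closed-form inversion.)
δ = d·√n ⇒ n = (δ/d)² = (3.168 / 1.0400)² = 9.28.
Round up to the next whole unit.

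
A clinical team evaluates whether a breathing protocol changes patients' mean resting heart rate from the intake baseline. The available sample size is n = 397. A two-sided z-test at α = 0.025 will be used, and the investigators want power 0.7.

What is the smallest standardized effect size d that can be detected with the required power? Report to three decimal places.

d ≈ 0.139

Required noncentrality: δ = z_{0.0125} + z_{0.30} = 2.241 + 0.524 = 2.766.
(The second rejection-region term Φ(−δ − z_{α/2}) is negligible and dropped.)
δ = d·√n ⇒ d = δ/√n = 2.766/√397 = 0.1388.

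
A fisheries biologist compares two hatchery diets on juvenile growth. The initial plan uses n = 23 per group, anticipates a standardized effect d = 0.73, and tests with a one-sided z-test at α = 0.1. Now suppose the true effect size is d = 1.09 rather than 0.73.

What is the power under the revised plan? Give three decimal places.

Power ≈ 0.992

With d = 1.09: δ = d·√(n/2) = 1.09 × √(23/2) = 3.6964. Critical value z_{0.1} = 1.282.
Revised power = Φ(δ − 1.282) = Φ(2.415) = 0.9921.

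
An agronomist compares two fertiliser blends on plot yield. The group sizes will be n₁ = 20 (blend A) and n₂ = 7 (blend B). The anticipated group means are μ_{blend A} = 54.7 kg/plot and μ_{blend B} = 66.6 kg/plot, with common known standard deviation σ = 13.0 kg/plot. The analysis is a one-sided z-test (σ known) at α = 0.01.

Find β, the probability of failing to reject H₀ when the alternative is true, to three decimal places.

β ≈ 0.596

Standardized effect: d = |μ_{blend A} − μ_{blend B}| / σ = |54.7 − 66.6| / 13.0 = 0.9154
Noncentrality parameter: δ = d / √(1/n₁ + 1/n₂) = 0.9154 / √(1/20 + 1/7) = 2.0844
One-sided α = 0.01 → critical value z_{0.01} = 2.326.
Power = P(Z > 2.326 − δ) = Φ(-0.242) = 0.4044.
Type II error: β = 1 − power = 1 − 0.4044 = 0.5956.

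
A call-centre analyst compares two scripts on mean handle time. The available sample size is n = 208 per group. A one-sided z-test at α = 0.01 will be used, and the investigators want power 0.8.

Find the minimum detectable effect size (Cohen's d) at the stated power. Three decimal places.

d ≈ 0.311

Required noncentrality: δ = z_{0.01} + z_{0.20} = 2.326 + 0.842 = 3.168.
δ = d·√(n/2) ⇒ d = δ/√(n/2) = 3.168/√(208/2) = 0.3106.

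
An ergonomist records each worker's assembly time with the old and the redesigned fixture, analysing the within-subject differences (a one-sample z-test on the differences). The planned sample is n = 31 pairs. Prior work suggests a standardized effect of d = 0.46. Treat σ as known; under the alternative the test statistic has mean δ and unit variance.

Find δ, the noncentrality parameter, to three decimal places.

δ = d·√n = 0.46 × √31 = 2.5612

δ ≈ 2.561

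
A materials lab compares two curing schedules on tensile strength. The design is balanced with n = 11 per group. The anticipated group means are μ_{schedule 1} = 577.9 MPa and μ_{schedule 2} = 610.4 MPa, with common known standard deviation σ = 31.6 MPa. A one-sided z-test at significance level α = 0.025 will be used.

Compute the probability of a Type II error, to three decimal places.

Standardized effect: d = |μ_{schedule 1} − μ_{schedule 2}| / σ = |577.9 − 610.4| / 31.6 = 1.0285
Noncentrality parameter: λ = d·√(n/2) = 1.0285 × √(11/2) = 2.4120
Critical value for a one-sided test at α = 0.025: z_α = 1.960.
Power = P(Z > 1.960 − λ) = Φ(0.452) = 0.6744.
Type II error: β = 1 − power = 1 − 0.6744 = 0.3256.

β ≈ 0.326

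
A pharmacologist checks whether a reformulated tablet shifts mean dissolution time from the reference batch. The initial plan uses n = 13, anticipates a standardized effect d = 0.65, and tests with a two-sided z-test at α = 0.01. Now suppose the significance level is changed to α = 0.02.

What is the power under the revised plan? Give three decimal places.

δ = d·√n = 0.65 × √13 = 2.3436 (unchanged). New critical value: z_{0.01} = 2.326.
Revised power = Φ(δ − 2.326) + Φ(−δ − 2.326) = Φ(0.017) + Φ(-4.670) = 0.5069 + 0.0000 = 0.5069.

Power ≈ 0.507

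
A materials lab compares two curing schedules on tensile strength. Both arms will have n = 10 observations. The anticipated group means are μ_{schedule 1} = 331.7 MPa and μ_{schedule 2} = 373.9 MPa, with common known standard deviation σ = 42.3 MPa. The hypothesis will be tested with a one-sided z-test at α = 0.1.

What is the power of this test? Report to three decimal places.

Standardized effect: d = |μ_{schedule 1} − μ_{schedule 2}| / σ = |331.7 − 373.9| / 42.3 = 0.9976
Noncentrality parameter: δ = d·√(n/2) = 0.9976 × √(10/2) = 2.2308
Critical value for a one-sided test at α = 0.1: z_α = 1.282.
Power = Φ(δ − 1.282) = Φ(0.949) = 0.8287.

Power ≈ 0.829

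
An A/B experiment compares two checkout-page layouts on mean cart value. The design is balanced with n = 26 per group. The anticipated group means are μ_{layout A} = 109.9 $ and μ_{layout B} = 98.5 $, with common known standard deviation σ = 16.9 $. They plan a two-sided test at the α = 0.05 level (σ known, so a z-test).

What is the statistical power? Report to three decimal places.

Standardized effect: d = |μ_{layout A} − μ_{layout B}| / σ = |109.9 − 98.5| / 16.9 = 0.6746
Noncentrality parameter: δ = d·√(n/2) = 0.6746 × √(26/2) = 2.4321
Two-sided α = 0.05 → critical value z_{0.025} = 1.960.
Power = Φ(δ − 1.960) + Φ(−δ − 1.960) = Φ(0.472) + Φ(-4.392) = 0.6816 + 0.0000 = 0.6816.

Power ≈ 0.682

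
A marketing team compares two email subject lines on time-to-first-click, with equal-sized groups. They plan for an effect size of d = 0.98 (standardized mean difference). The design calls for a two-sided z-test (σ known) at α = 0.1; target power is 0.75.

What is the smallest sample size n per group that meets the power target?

Set Φ(δ − 1.645) = 0.75; then δ − 1.645 = Φ⁻¹(0.75) = 0.674, giving δ = 2.319.
(Ignoring the negligible lower-tail rejection probability gives the usual closed-form inversion.)
δ = d·√(n/2) ⇒ n = 2(δ/d)² = 2 × (2.319 / 0.98)² = 11.20.
Rounding up, n = 12 per group.

n = 12 per group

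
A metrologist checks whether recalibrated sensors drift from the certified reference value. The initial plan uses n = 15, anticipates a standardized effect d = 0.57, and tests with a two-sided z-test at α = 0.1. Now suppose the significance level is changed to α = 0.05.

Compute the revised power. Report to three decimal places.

δ = d·√n = 0.57 × √15 = 2.2076 (unchanged). New critical value: z_{0.025} = 1.960.
Revised power = Φ(δ − 1.960) + Φ(−δ − 1.960) = Φ(0.248) + Φ(-4.168) = 0.5978 + 0.0000 = 0.5978.

Power ≈ 0.598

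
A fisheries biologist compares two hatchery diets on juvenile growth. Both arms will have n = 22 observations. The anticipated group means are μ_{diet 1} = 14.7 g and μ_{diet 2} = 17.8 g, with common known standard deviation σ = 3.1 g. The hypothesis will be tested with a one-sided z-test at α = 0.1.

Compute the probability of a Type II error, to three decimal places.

Standardized effect: d = |μ_{diet 1} − μ_{diet 2}| / σ = |14.7 − 17.8| / 3.1 = 1.0000
Noncentrality parameter: δ = d·√(n/2) = 1.0000 × √(22/2) = 3.3166
One-sided α = 0.1 → critical value z_{0.1} = 1.282.
Power = Φ(δ − 1.282) = Φ(2.035) = 0.9791.
Type II error: β = 1 − power = 1 − 0.9791 = 0.0209.

β ≈ 0.021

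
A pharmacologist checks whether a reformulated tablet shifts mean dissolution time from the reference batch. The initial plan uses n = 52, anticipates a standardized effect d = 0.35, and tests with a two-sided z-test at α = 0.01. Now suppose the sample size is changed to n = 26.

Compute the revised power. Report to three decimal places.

Power ≈ 0.214

With n = 26: δ = d·√n = 0.35 × √26 = 1.7847. Critical value z_{0.005} = 2.576.
Revised power = Φ(δ − 2.576) + Φ(−δ − 2.576) = Φ(-0.791) + Φ(-4.360) = 0.2144 + 0.0000 = 0.2144.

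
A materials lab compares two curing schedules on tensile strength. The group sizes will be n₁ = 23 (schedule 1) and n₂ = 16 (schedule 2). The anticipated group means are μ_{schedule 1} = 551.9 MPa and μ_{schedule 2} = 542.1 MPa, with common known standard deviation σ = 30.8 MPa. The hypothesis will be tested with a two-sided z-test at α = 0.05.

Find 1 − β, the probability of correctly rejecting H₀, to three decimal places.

Power ≈ 0.165

Standardized effect: d = |μ_{schedule 1} − μ_{schedule 2}| / σ = |551.9 − 542.1| / 30.8 = 0.3182
Noncentrality parameter: δ = d / √(1/n₁ + 1/n₂) = 0.3182 / √(1/23 + 1/16) = 0.9774
Two-sided α = 0.05 → critical value z_{0.025} = 1.960.
Power = Φ(δ − 1.960) + Φ(−δ − 1.960) = Φ(-0.983) + Φ(-2.937) = 0.1629 + 0.0017 = 0.1646.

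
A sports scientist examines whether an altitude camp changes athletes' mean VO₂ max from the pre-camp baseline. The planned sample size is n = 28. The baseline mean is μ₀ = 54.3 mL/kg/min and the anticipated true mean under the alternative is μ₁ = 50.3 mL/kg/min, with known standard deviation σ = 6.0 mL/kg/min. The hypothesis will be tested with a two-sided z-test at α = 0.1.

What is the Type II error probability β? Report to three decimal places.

Standardized effect: d = |μ₁ − μ₀| / σ = |50.3 − 54.3| / 6.0 = 0.6667
Noncentrality parameter: δ = d·√n = 0.6667 × √28 = 3.5277
Two-sided α = 0.1 → critical value z_{0.05} = 1.645.
Power = Φ(δ − 1.645) + Φ(−δ − 1.645) = Φ(1.883) + Φ(-5.173) = 0.9701 + 0.0000 = 0.9701.
Type II error: β = 1 − power = 1 − 0.9701 = 0.0299.

β ≈ 0.030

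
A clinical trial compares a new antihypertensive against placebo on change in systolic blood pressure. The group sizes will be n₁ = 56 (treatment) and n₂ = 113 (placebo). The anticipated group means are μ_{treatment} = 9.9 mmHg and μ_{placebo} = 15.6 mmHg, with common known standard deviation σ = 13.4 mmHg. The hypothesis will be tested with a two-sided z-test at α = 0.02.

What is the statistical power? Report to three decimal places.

Standardized effect: d = |μ_{treatment} − μ_{placebo}| / σ = |9.9 − 15.6| / 13.4 = 0.4254
Noncentrality parameter: δ = d / √(1/n₁ + 1/n₂) = 0.4254 / √(1/56 + 1/113) = 2.6029
Two-sided α = 0.02 → critical value z_{0.01} = 2.326.
Power = Φ(δ − 2.326) + Φ(−δ − 2.326) = Φ(0.277) + Φ(-4.929) = 0.6089 + 0.0000 = 0.6089.

Power ≈ 0.609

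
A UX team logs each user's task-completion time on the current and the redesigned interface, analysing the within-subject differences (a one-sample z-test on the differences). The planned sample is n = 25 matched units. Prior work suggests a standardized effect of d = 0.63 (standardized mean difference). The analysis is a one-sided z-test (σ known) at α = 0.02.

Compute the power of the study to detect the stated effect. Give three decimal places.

Noncentrality parameter: δ = d·√n = 0.63 × √25 = 3.1500
Critical value for a one-sided test at α = 0.02: z_α = 2.054.
Power = Φ(δ − 2.054) = Φ(1.096) = 0.8635.

Power ≈ 0.864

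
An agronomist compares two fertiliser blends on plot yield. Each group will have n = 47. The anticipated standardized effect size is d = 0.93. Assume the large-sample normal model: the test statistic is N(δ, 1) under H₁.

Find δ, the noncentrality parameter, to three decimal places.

The noncentrality parameter scales effect size by the design's sample-size factor: δ = d·√(n/2) = 0.93 × √(47/2) = 4.5083

δ ≈ 4.508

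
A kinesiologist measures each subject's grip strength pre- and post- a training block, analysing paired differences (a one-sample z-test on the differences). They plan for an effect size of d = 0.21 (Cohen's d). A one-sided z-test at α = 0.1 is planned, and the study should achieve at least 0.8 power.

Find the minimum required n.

n = 103

Set Φ(δ − 1.282) = 0.8; then δ − 1.282 = Φ⁻¹(0.8) = 0.842, giving δ = 2.123.
δ = d·√n ⇒ n = (δ/d)² = (2.123 / 0.21)² = 102.22.
Rounding up, n = 103.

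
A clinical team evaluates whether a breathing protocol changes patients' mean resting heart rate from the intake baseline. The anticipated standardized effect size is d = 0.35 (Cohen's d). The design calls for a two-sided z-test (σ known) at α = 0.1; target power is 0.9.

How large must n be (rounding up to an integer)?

For power 0.9 need Φ(δ − z_{0.05}) = 0.9, so δ = z_{0.05} + z_{0.10} = 1.645 + 1.282 = 2.926.
(Ignoring the negligible lower-tail rejection probability gives the usual closed-form inversion.)
δ = d·√n ⇒ n = (δ/d)² = (2.926 / 0.35)² = 69.91.
Round up to the next whole unit.

n = 70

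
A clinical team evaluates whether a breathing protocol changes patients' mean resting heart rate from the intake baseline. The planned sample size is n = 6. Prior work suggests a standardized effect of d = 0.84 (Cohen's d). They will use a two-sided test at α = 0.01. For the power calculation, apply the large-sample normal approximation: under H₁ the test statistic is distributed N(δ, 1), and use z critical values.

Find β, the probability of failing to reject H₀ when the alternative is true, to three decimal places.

β ≈ 0.698

Noncentrality parameter: δ = d·√n = 0.84 × √6 = 2.0576
Two-sided α = 0.01 → critical value z_{0.005} = 2.576.
Power = Φ(δ − 2.576) + Φ(−δ − 2.576) = Φ(-0.518) + Φ(-4.633) = 0.3021 + 0.0000 = 0.3021.
Type II error: β = 1 − power = 1 − 0.3021 = 0.6979.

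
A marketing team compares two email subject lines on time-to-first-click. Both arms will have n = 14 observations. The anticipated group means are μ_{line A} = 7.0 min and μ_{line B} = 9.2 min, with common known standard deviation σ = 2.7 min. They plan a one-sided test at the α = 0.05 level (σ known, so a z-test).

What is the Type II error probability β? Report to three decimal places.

Standardized effect: d = |μ_{line A} − μ_{line B}| / σ = |7.0 − 9.2| / 2.7 = 0.8148
Noncentrality parameter: δ = d·√(n/2) = 0.8148 × √(14/2) = 2.1558
One-sided α = 0.05 → critical value z_{0.05} = 1.645.
Power = Φ(δ − 1.645) = Φ(0.511) = 0.6953.
Type II error: β = 1 − power = 1 − 0.6953 = 0.3047.

β ≈ 0.305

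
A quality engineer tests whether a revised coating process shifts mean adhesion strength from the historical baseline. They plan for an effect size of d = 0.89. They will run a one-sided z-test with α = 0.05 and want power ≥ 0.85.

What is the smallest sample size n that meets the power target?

For power 0.85 need Φ(δ − z_{0.05}) = 0.85, so δ = z_{0.05} + z_{0.15} = 1.645 + 1.036 = 2.681.
δ = d·√n ⇒ n = (δ/d)² = (2.681 / 0.89)² = 9.08.
Round up to the next whole unit.

n = 10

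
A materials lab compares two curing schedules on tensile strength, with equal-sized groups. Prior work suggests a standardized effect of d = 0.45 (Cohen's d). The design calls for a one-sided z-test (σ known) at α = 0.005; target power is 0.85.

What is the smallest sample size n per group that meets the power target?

n = 129 per group

Set Φ(δ − 2.576) = 0.85; then δ − 2.576 = Φ⁻¹(0.85) = 1.036, giving δ = 3.612.
δ = d·√(n/2) ⇒ n = 2(δ/d)² = 2 × (3.612 / 0.45)² = 128.87.
Rounding up, n = 129 per group.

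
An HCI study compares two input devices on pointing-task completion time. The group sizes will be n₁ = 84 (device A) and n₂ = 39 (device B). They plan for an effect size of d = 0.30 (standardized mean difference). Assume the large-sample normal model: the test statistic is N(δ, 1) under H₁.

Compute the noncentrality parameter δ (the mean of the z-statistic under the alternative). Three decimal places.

δ ≈ 1.548

δ = d / √(1/n₁ + 1/n₂) = 0.30 / √(1/84 + 1/39) = 1.5482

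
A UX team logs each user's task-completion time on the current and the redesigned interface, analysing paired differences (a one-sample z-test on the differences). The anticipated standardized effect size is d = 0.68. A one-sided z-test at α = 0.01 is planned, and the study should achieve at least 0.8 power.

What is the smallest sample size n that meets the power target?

For power 0.8 need Φ(δ − z_{0.01}) = 0.8, so δ = z_{0.01} + z_{0.20} = 2.326 + 0.842 = 3.168.
δ = d·√n ⇒ n = (δ/d)² = (3.168 / 0.68)² = 21.70.
Round up to the next whole unit.

n = 22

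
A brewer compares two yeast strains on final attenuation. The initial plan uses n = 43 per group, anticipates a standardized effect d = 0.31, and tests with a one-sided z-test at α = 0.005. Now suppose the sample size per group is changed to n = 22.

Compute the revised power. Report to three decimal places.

With n = 22 per group: δ = d·√(n/2) = 0.31 × √(22/2) = 1.0282. Critical value z_{0.005} = 2.576.
Revised power = P(Z > 2.576 − δ) = Φ(-1.548) = 0.0609.

Power ≈ 0.061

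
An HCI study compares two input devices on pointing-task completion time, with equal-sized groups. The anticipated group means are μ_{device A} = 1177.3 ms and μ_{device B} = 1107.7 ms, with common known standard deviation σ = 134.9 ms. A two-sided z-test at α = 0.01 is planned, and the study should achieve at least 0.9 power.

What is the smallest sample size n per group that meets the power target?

Standardized effect: d = |μ_{device A} − μ_{device B}| / σ = |1177.3 − 1107.7| / 134.9 = 0.5159
Set Φ(δ − 2.576) = 0.9; then δ − 2.576 = Φ⁻¹(0.9) = 1.282, giving δ = 3.857.
(For δ > 0 the lower-tail rejection region contributes negligibly to power, so the one-term inversion is standard.)
δ = d·√(n/2) ⇒ n = 2(δ/d)² = 2 × (3.857 / 0.5159)² = 111.79.
Round up to the next whole unit.

n = 112 per group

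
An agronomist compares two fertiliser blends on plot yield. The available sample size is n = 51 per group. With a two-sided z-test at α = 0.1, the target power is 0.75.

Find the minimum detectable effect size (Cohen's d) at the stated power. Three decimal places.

Need Φ(δ − 1.645) = 0.75, so δ = 1.645 + 0.674 = 2.319.
(The second rejection-region term Φ(−δ − z_{α/2}) is negligible and dropped.)
δ = d·√(n/2) ⇒ d = δ/√(n/2) = 2.319/√(51/2) = 0.4593.

d ≈ 0.459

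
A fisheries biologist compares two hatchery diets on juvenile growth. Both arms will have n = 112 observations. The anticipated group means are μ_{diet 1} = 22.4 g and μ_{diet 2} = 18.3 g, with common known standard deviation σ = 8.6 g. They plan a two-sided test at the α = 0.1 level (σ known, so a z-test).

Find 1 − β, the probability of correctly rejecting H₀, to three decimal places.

Standardized effect: d = |μ_{diet 1} − μ_{diet 2}| / σ = |22.4 − 18.3| / 8.6 = 0.4767
Noncentrality parameter: δ = d·√(n/2) = 0.4767 × √(112/2) = 3.5676
Critical value for a two-sided test at α = 0.1: z_{α/2} = 1.645.
Power = Φ(δ − 1.645) + Φ(−δ − 1.645) = Φ(1.923) + Φ(-5.212) = 0.9727 + 0.0000 = 0.9727.

Power ≈ 0.973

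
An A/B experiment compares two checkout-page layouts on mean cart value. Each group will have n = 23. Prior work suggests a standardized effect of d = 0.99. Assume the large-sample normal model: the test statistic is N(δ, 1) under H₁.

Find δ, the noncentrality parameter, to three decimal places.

δ = d·√(n/2) = 0.99 × √(23/2) = 3.3573

δ ≈ 3.357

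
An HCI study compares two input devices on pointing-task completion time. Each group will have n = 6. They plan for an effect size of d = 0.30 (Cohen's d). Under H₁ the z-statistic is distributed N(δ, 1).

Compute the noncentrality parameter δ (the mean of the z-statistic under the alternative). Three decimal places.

δ ≈ 0.520

The noncentrality parameter scales effect size by the design's sample-size factor: δ = d·√(n/2) = 0.30 × √(6/2) = 0.5196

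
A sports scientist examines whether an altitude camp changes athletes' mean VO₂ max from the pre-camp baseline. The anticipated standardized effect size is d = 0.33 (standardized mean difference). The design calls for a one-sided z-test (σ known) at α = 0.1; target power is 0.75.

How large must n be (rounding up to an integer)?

n = 36

For power 0.75 need Φ(δ − z_{0.1}) = 0.75, so δ = z_{0.1} + z_{0.25} = 1.282 + 0.674 = 1.956.
δ = d·√n ⇒ n = (δ/d)² = (1.956 / 0.33)² = 35.13.
Rounding up, n = 36.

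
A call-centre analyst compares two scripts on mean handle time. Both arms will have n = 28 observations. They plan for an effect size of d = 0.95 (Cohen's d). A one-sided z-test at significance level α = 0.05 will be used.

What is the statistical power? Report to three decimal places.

Noncentrality parameter: δ = d·√(n/2) = 0.95 × √(28/2) = 3.5546
Critical value for a one-sided test at α = 0.05: z_α = 1.645.
Power = P(Z > 1.645 − δ) = Φ(1.910) = 0.9719.

Power ≈ 0.972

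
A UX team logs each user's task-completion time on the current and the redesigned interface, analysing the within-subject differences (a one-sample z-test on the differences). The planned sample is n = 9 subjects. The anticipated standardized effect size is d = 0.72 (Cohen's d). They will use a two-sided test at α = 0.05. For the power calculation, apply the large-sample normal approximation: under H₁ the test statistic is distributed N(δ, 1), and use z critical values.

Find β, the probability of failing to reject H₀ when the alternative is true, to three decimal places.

Noncentrality parameter: δ = d·√n = 0.72 × √9 = 2.1600
Critical value for a two-sided test at α = 0.05: z_{α/2} = 1.960.
Power = Φ(δ − 1.960) + Φ(−δ − 1.960) = Φ(0.200) + Φ(-4.120) = 0.5793 + 0.0000 = 0.5793.
Type II error: β = 1 − power = 1 − 0.5793 = 0.4207.

β ≈ 0.421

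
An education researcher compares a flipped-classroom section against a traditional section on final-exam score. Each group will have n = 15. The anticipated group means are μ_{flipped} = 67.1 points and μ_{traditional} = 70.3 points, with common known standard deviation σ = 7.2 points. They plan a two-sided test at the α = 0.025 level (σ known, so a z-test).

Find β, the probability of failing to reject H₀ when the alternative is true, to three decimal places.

Standardized effect: d = |μ_{flipped} − μ_{traditional}| / σ = |67.1 − 70.3| / 7.2 = 0.4444
Noncentrality parameter: δ = d·√(n/2) = 0.4444 × √(15/2) = 1.2172
Two-sided α = 0.025 → critical value z_{0.0125} = 2.241.
Power = Φ(δ − 2.241) + Φ(−δ − 2.241) = Φ(-1.024) + Φ(-3.459) = 0.1529 + 0.0003 = 0.1531.
Type II error: β = 1 − power = 1 − 0.1531 = 0.8469.

β ≈ 0.847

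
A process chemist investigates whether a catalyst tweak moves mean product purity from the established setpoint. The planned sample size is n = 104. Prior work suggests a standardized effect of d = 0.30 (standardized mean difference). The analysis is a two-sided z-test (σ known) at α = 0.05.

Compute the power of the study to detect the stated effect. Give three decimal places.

Noncentrality parameter: δ = d·√n = 0.30 × √104 = 3.0594
Critical value for a two-sided test at α = 0.05: z_{α/2} = 1.960.
Power = Φ(δ − 1.960) + Φ(−δ − 1.960) = Φ(1.099) + Φ(-5.019) = 0.8642 + 0.0000 = 0.8642.

Power ≈ 0.864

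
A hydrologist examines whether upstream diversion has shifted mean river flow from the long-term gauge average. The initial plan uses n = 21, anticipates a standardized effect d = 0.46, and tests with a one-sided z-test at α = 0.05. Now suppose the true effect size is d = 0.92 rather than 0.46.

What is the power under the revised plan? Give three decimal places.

With d = 0.92: δ = d·√n = 0.92 × √21 = 4.2160. Critical value z_{0.05} = 1.645.
Revised power = Φ(δ − 1.645) = Φ(2.571) = 0.9949.

Power ≈ 0.995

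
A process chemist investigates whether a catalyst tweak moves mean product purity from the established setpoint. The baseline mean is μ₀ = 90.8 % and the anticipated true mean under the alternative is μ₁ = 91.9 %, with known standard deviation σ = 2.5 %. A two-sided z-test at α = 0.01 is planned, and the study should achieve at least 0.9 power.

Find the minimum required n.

n = 77

Standardized effect: d = |μ₁ − μ₀| / σ = |91.9 − 90.8| / 2.5 = 0.4400
For power 0.9 need Φ(δ − z_{0.005}) = 0.9, so δ = z_{0.005} + z_{0.10} = 2.576 + 1.282 = 3.857.
(Ignoring the negligible lower-tail rejection probability gives the usual closed-form inversion.)
δ = d·√n ⇒ n = (δ/d)² = (3.857 / 0.4400)² = 76.86.
Round up to the next whole unit.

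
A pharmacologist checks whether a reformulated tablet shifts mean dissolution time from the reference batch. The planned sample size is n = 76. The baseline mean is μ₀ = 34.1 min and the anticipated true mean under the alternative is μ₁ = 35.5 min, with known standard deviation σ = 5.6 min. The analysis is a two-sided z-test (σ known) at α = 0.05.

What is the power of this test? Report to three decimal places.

Power ≈ 0.587

Standardized effect: d = |μ₁ − μ₀| / σ = |35.5 − 34.1| / 5.6 = 0.2500
Noncentrality parameter: δ = d·√n = 0.2500 × √76 = 2.1794
Critical value for a two-sided test at α = 0.05: z_{α/2} = 1.960.
Power = Φ(δ − 1.960) + Φ(−δ − 1.960) = Φ(0.219) + Φ(-4.139) = 0.5869 + 0.0000 = 0.5869.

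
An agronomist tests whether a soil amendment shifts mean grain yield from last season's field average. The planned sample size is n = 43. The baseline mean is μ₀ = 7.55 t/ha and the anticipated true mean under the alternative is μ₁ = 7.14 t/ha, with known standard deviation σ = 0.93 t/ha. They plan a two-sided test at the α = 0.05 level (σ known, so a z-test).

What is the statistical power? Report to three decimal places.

Power ≈ 0.824

Standardized effect: d = |μ₁ − μ₀| / σ = |7.14 − 7.55| / 0.93 = 0.4409
Noncentrality parameter: δ = d·√n = 0.4409 × √43 = 2.8909
Critical value for a two-sided test at α = 0.05: z_{α/2} = 1.960.
Power = Φ(δ − 1.960) + Φ(−δ − 1.960) = Φ(0.931) + Φ(-4.851) = 0.8241 + 0.0000 = 0.8241.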